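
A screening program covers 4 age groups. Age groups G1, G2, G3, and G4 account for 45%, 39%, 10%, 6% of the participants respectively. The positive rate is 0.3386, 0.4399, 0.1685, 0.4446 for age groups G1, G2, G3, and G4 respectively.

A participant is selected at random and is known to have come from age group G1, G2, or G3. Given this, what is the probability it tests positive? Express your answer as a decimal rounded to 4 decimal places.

P(T|S) ≈ 0.3625

Let S = {G1, G2, G3}.
P(S) = 0.45 + 0.39 + 0.1 = 0.94.
P(T ∩ S) = 0.3386·0.45 + 0.4399·0.39 + 0.1685·0.1 = 0.15237 + 0.171561 + 0.01685 = 0.340781.
P(T | S) = 0.340781 / 0.94 = 0.362533…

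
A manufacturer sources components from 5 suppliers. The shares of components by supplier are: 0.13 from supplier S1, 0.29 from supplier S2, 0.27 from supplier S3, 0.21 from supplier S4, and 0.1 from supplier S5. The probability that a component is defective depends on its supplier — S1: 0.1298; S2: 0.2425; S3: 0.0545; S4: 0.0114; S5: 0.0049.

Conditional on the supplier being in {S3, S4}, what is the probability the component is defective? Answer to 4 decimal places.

Let S = {S3, S4}.
P(S) = 0.27 + 0.21 = 0.48.
P(D ∩ S) = 0.0545·0.27 + 0.0114·0.21 = 0.014715 + 0.002394 = 0.017109.
P(D | S) = 0.017109 / 0.48 = 0.035644…

P(D|S) ≈ 0.0356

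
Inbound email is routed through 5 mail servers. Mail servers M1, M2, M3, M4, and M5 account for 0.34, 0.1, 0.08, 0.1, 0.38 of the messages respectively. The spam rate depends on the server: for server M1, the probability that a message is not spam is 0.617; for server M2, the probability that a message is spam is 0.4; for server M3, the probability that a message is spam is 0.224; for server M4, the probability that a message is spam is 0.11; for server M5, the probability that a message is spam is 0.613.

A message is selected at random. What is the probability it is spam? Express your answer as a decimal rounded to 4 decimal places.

P(S|M1) = 1 − 0.617 = 0.383.
By the law of total probability,
P(S) = P(S|M1)·P(M1) + P(S|M2)·P(M2) + P(S|M3)·P(M3) + P(S|M4)·P(M4) + P(S|M5)·P(M5)
      = 0.383·0.34 + 0.4·0.1 + 0.224·0.08 + 0.11·0.1 + 0.613·0.38
      = 0.13022 + 0.04 + 0.01792 + 0.011 + 0.23294 = 0.43208

0.4321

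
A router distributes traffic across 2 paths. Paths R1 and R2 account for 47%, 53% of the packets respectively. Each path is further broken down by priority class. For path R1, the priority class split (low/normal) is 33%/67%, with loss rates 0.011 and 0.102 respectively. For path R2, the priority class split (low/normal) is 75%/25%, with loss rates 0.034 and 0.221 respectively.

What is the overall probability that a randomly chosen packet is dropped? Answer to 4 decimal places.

0.0766

P(L|R1) = 0.33·0.011 + 0.67·0.102 = 0.00363 + 0.06834 = 0.07197
P(L|R2) = 0.75·0.034 + 0.25·0.221 = 0.0255 + 0.05525 = 0.08075
By total probability over the outer partition,
P(L) = 0.47·0.07197 + 0.53·0.08075
      = 0.0338259 + 0.0427975 = 0.0766234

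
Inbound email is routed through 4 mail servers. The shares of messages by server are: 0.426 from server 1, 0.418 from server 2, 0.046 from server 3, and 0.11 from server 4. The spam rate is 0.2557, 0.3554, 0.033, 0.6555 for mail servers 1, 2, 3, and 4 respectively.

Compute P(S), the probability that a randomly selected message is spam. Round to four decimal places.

0.3311

P(S) = P(S|1)·P(1) + P(S|2)·P(2) + P(S|3)·P(3) + P(S|4)·P(4)
      = 0.2557·0.426 + 0.3554·0.418 + 0.033·0.046 + 0.6555·0.11
      = 0.1089282 + 0.1485572 + 0.001518 + 0.072105 = 0.3311084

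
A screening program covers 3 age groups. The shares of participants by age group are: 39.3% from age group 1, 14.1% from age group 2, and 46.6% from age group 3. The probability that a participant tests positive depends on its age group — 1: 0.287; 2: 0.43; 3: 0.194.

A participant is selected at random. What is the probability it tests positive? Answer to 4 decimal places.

P(T) ≈ 0.2638

P(T) = P(T|1)·P(1) + P(T|2)·P(2) + P(T|3)·P(3)
      = 0.287·0.393 + 0.43·0.141 + 0.194·0.466
      = 0.112791 + 0.06063 + 0.090404 = 0.263825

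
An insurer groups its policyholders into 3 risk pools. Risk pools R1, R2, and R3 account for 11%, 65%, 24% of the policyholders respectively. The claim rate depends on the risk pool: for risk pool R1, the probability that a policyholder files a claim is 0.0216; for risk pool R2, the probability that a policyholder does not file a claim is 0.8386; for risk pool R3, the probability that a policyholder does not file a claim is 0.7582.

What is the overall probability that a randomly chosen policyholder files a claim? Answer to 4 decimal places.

0.1653

P(C|R2) = 1 − 0.8386 = 0.1614.
P(C|R3) = 1 − 0.7582 = 0.2418.
P(C) = P(C|R1)·P(R1) + P(C|R2)·P(R2) + P(C|R3)·P(R3)
      = 0.0216·0.11 + 0.1614·0.65 + 0.2418·0.24
      = 0.002376 + 0.10491 + 0.058032 = 0.165318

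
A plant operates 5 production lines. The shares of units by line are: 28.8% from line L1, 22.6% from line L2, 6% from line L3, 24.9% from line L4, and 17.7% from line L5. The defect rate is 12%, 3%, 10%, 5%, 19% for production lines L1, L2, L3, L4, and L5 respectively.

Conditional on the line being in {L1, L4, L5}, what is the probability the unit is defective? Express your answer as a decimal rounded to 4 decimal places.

0.1129

Let S = {L1, L4, L5}.
P(S) = 0.288 + 0.249 + 0.177 = 0.714.
P(D ∩ S) = 0.12·0.288 + 0.05·0.249 + 0.19·0.177 = 0.03456 + 0.01245 + 0.03363 = 0.08064.
P(D | S) = 0.08064 / 0.714 = 0.112941…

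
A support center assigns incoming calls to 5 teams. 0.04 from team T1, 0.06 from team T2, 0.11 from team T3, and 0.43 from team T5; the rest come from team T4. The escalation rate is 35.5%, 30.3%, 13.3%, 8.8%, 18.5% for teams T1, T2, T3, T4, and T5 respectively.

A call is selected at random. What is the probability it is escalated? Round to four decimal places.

P(E) ≈ 0.1582

P(T4) = 1 − (0.04 + 0.06 + 0.11 + 0.43) = 0.36.
P(E) = P(E|T1)·P(T1) + P(E|T2)·P(T2) + P(E|T3)·P(T3) + P(E|T4)·P(T4) + P(E|T5)·P(T5)
      = 0.355·0.04 + 0.303·0.06 + 0.133·0.11 + 0.088·0.36 + 0.185·0.43
      = 0.0142 + 0.01818 + 0.01463 + 0.03168 + 0.07955 = 0.15824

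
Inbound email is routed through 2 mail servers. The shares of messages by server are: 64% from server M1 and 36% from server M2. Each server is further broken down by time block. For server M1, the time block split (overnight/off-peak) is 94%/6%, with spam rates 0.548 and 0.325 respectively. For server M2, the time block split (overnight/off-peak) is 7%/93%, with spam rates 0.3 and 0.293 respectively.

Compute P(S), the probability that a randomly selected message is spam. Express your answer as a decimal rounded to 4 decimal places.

P(S|M1) = 0.94·0.548 + 0.06·0.325 = 0.51512 + 0.0195 = 0.53462
P(S|M2) = 0.07·0.3 + 0.93·0.293 = 0.021 + 0.27249 = 0.29349
Then overall,
P(S) = 0.64·0.53462 + 0.36·0.29349
      = 0.3421568 + 0.1056564 = 0.4478132

0.4478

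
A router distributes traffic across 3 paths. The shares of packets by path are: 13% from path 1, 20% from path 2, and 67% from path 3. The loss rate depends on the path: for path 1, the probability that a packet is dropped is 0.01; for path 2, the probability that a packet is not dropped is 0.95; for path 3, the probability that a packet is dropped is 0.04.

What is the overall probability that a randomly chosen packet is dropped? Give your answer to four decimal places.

P(L|2) = 1 − 0.95 = 0.05.
P(L) = P(L|1)·P(1) + P(L|2)·P(2) + P(L|3)·P(3)
      = 0.01·0.13 + 0.05·0.2 + 0.04·0.67
      = 0.0013 + 0.01 + 0.0268 = 0.0381

0.0381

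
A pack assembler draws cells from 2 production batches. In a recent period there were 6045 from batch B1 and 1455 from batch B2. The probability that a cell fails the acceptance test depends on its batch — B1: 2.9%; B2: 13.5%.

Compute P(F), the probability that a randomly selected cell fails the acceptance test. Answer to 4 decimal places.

Total: 6045 + 1455 = 7500.
P(B1) = 6045/7500 = 0.806. P(B2) = 1455/7500 = 0.194.
P(F) = P(F|B1)·P(B1) + P(F|B2)·P(B2)
      = 0.029·0.806 + 0.135·0.194
      = 0.023374 + 0.02619 = 0.049564

P(F) ≈ 0.0496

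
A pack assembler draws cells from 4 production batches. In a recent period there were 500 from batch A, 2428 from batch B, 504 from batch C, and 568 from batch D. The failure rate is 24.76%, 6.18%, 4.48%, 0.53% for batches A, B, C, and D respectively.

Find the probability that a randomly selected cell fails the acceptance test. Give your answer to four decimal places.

Total: 500 + 2428 + 504 + 568 = 4000.
P(A) = 500/4000 = 0.125. P(B) = 2428/4000 = 0.607. P(C) = 504/4000 = 0.126. P(D) = 568/4000 = 0.142.
P(F) = P(F|A)·P(A) + P(F|B)·P(B) + P(F|C)·P(C) + P(F|D)·P(D)
      = 0.2476·0.125 + 0.0618·0.607 + 0.0448·0.126 + 0.0053·0.142
      = 0.03095 + 0.0375126 + 0.0056448 + 0.0007526 = 0.07486

P(F) ≈ 0.0749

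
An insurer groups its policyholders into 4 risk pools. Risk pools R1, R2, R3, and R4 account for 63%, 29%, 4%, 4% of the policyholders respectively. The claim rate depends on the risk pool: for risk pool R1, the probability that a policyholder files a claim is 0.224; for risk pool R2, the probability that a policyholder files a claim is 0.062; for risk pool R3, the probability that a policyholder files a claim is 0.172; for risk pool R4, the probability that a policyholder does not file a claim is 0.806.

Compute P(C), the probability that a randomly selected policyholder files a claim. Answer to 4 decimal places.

0.1737

P(C|R4) = 1 − 0.806 = 0.194.
P(C) = P(C|R1)·P(R1) + P(C|R2)·P(R2) + P(C|R3)·P(R3) + P(C|R4)·P(R4)
      = 0.224·0.63 + 0.062·0.29 + 0.172·0.04 + 0.194·0.04
      = 0.14112 + 0.01798 + 0.00688 + 0.00776 = 0.17374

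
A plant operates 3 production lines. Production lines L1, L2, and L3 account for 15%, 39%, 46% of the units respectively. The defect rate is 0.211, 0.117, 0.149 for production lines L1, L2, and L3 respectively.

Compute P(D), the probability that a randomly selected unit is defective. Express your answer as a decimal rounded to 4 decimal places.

P(D) ≈ 0.1458

Summing over the partition,
P(D) = P(D|L1)·P(L1) + P(D|L2)·P(L2) + P(D|L3)·P(L3)
      = 0.211·0.15 + 0.117·0.39 + 0.149·0.46
      = 0.03165 + 0.04563 + 0.06854 = 0.14582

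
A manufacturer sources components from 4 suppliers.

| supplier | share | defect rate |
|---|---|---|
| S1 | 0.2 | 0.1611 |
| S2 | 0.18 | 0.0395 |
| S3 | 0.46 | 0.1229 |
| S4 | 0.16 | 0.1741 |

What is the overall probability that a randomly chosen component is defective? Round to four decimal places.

P(D) ≈ 0.1237

P(D) = P(D|S1)·P(S1) + P(D|S2)·P(S2) + P(D|S3)·P(S3) + P(D|S4)·P(S4)
      = 0.1611·0.2 + 0.0395·0.18 + 0.1229·0.46 + 0.1741·0.16
      = 0.03222 + 0.00711 + 0.056534 + 0.027856 = 0.12372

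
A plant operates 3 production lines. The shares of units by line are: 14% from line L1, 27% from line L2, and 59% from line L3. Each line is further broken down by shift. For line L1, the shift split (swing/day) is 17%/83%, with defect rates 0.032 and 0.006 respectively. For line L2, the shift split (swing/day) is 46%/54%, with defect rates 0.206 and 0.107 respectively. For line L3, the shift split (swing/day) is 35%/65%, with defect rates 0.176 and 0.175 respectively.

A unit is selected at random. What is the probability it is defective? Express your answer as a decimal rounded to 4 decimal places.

P(D) ≈ 0.1461

P(D|L1) = 0.17·0.032 + 0.83·0.006 = 0.00544 + 0.00498 = 0.01042
P(D|L2) = 0.46·0.206 + 0.54·0.107 = 0.09476 + 0.05778 = 0.15254
P(D|L3) = 0.35·0.176 + 0.65·0.175 = 0.0616 + 0.11375 = 0.17535
By total probability over the outer partition,
P(D) = 0.14·0.01042 + 0.27·0.15254 + 0.59·0.17535
      = 0.0014588 + 0.0411858 + 0.1034565 = 0.1461011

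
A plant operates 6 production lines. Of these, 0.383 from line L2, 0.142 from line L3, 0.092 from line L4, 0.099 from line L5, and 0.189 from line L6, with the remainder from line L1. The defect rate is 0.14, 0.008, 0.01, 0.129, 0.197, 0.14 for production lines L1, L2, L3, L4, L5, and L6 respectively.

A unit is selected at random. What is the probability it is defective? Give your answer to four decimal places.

P(L1) = 1 − (0.383 + 0.142 + 0.092 + 0.099 + 0.189) = 0.095.
Using total probability over the partition,
P(D) = P(D|L1)·P(L1) + P(D|L2)·P(L2) + P(D|L3)·P(L3) + P(D|L4)·P(L4) + P(D|L5)·P(L5) + P(D|L6)·P(L6)
      = 0.14·0.095 + 0.008·0.383 + 0.01·0.142 + 0.129·0.092 + 0.197·0.099 + 0.14·0.189
      = 0.0133 + 0.003064 + 0.00142 + 0.011868 + 0.019503 + 0.02646 = 0.075615

0.0756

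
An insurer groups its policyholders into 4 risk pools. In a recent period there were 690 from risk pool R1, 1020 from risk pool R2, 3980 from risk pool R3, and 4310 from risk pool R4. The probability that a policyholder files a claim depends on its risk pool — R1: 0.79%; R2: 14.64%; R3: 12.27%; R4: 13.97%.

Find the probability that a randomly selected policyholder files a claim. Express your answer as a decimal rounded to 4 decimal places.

P(C) ≈ 0.1245

Total: 690 + 1020 + 3980 + 4310 = 10000.
P(R1) = 690/10000 = 0.069. P(R2) = 1020/10000 = 0.102. P(R3) = 3980/10000 = 0.398. P(R4) = 4310/10000 = 0.431.
Summing over the partition,
P(C) = P(C|R1)·P(R1) + P(C|R2)·P(R2) + P(C|R3)·P(R3) + P(C|R4)·P(R4)
      = 0.0079·0.069 + 0.1464·0.102 + 0.1227·0.398 + 0.1397·0.431
      = 0.0005451 + 0.0149328 + 0.0488346 + 0.0602107 = 0.1245232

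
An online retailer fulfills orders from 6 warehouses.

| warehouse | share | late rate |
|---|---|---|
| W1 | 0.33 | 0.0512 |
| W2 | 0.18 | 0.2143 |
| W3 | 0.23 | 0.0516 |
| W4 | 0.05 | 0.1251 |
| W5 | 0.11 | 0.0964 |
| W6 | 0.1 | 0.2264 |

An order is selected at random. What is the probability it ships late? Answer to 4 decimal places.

0.1068

P(L) = P(L|W1)·P(W1) + P(L|W2)·P(W2) + P(L|W3)·P(W3) + P(L|W4)·P(W4) + P(L|W5)·P(W5) + P(L|W6)·P(W6)
      = 0.0512·0.33 + 0.2143·0.18 + 0.0516·0.23 + 0.1251·0.05 + 0.0964·0.11 + 0.2264·0.1
      = 0.016896 + 0.038574 + 0.011868 + 0.006255 + 0.010604 + 0.02264 = 0.106837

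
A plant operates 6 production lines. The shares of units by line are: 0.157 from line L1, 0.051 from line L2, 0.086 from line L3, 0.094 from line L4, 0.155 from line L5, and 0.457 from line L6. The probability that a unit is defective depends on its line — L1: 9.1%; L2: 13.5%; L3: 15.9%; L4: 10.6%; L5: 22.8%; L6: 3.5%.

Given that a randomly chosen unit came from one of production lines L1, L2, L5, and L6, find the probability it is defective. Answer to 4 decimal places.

Let S = {L1, L2, L5, L6}.
P(S) = 0.157 + 0.051 + 0.155 + 0.457 = 0.82.
P(D ∩ S) = 0.091·0.157 + 0.135·0.051 + 0.228·0.155 + 0.035·0.457 = 0.014287 + 0.006885 + 0.03534 + 0.015995 = 0.072507.
P(D | S) = 0.072507 / 0.82 = 0.088423…

0.0884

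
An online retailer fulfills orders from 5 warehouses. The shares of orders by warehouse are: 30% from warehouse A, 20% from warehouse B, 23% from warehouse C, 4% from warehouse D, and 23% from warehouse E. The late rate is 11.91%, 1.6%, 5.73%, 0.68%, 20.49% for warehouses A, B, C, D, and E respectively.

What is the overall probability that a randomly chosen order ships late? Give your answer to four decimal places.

0.0995

P(L) = P(L|A)·P(A) + P(L|B)·P(B) + P(L|C)·P(C) + P(L|D)·P(D) + P(L|E)·P(E)
      = 0.1191·0.3 + 0.016·0.2 + 0.0573·0.23 + 0.0068·0.04 + 0.2049·0.23
      = 0.03573 + 0.0032 + 0.013179 + 0.000272 + 0.047127 = 0.099508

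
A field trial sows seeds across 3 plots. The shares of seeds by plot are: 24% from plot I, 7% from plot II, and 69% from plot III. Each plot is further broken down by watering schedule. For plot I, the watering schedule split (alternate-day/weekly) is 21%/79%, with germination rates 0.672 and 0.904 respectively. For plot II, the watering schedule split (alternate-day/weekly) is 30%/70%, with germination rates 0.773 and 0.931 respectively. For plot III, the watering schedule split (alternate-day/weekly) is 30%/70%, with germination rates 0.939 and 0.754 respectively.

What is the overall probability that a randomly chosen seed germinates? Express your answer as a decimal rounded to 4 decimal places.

0.8257

P(G|I) = 0.21·0.672 + 0.79·0.904 = 0.14112 + 0.71416 = 0.85528
P(G|II) = 0.3·0.773 + 0.7·0.931 = 0.2319 + 0.6517 = 0.8836
P(G|III) = 0.3·0.939 + 0.7·0.754 = 0.2817 + 0.5278 = 0.8095
By total probability over the outer partition,
P(G) = 0.24·0.85528 + 0.07·0.8836 + 0.69·0.8095
      = 0.2052672 + 0.061852 + 0.558555 = 0.8256742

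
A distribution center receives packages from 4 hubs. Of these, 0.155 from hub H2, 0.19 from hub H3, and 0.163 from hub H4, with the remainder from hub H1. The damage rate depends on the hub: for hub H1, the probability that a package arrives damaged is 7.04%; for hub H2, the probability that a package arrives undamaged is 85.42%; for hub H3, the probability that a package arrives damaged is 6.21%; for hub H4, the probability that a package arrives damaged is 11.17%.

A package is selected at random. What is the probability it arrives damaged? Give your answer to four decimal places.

0.0872

P(H1) = 1 − (0.155 + 0.19 + 0.163) = 0.492.
P(D|H2) = 1 − 0.8542 = 0.1458.
P(D) = P(D|H1)·P(H1) + P(D|H2)·P(H2) + P(D|H3)·P(H3) + P(D|H4)·P(H4)
      = 0.0704·0.492 + 0.1458·0.155 + 0.0621·0.19 + 0.1117·0.163
      = 0.0346368 + 0.022599 + 0.011799 + 0.0182071 = 0.0872419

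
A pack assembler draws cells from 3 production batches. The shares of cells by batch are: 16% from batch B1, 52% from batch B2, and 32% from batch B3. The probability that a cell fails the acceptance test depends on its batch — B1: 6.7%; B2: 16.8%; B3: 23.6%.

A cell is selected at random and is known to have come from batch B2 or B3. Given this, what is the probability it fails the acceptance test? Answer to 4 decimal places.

0.1939

Let S = {B2, B3}.
P(S) = 0.52 + 0.32 = 0.84.
P(F ∩ S) = 0.168·0.52 + 0.236·0.32 = 0.08736 + 0.07552 = 0.16288.
P(F | S) = 0.16288 / 0.84 = 0.193905…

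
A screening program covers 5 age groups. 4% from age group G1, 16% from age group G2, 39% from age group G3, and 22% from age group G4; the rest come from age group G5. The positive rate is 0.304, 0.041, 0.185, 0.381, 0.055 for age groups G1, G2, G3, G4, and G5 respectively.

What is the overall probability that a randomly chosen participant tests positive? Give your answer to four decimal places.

0.1851

P(G5) = 1 − (0.04 + 0.16 + 0.39 + 0.22) = 0.19.
P(T) = P(T|G1)·P(G1) + P(T|G2)·P(G2) + P(T|G3)·P(G3) + P(T|G4)·P(G4) + P(T|G5)·P(G5)
      = 0.304·0.04 + 0.041·0.16 + 0.185·0.39 + 0.381·0.22 + 0.055·0.19
      = 0.01216 + 0.00656 + 0.07215 + 0.08382 + 0.01045 = 0.18514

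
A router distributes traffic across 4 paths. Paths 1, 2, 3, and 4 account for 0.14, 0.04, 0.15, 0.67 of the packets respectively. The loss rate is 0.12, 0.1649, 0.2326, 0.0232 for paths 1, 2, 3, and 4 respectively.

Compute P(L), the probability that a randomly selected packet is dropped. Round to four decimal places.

Using total probability over the partition,
P(L) = P(L|1)·P(1) + P(L|2)·P(2) + P(L|3)·P(3) + P(L|4)·P(4)
      = 0.12·0.14 + 0.1649·0.04 + 0.2326·0.15 + 0.0232·0.67
      = 0.0168 + 0.006596 + 0.03489 + 0.015544 = 0.07383

P(L) ≈ 0.0738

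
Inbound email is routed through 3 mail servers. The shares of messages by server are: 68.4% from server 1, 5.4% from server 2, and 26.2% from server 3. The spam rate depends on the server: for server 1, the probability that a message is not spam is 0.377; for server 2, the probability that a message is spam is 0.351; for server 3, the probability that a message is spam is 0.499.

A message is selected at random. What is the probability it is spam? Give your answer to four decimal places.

P(S) ≈ 0.5758

P(S|1) = 1 − 0.377 = 0.623.
Using total probability over the partition,
P(S) = P(S|1)·P(1) + P(S|2)·P(2) + P(S|3)·P(3)
      = 0.623·0.684 + 0.351·0.054 + 0.499·0.262
      = 0.426132 + 0.018954 + 0.130738 = 0.575824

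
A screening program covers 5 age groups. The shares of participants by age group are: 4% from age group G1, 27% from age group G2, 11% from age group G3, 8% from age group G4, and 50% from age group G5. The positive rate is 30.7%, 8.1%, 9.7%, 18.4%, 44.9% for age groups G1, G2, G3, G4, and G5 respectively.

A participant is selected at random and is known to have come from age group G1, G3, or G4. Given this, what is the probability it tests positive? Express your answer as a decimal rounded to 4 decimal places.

Let S = {G1, G3, G4}.
P(S) = 0.04 + 0.11 + 0.08 = 0.23.
P(T ∩ S) = 0.307·0.04 + 0.097·0.11 + 0.184·0.08 = 0.01228 + 0.01067 + 0.01472 = 0.03767.
P(T | S) = 0.03767 / 0.23 = 0.163783…

P(T|S) ≈ 0.1638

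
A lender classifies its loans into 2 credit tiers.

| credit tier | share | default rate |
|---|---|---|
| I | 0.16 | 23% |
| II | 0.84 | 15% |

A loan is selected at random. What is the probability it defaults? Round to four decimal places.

P(D) ≈ 0.1628

By the law of total probability,
P(D) = P(D|I)·P(I) + P(D|II)·P(II)
      = 0.23·0.16 + 0.15·0.84
      = 0.0368 + 0.126 = 0.1628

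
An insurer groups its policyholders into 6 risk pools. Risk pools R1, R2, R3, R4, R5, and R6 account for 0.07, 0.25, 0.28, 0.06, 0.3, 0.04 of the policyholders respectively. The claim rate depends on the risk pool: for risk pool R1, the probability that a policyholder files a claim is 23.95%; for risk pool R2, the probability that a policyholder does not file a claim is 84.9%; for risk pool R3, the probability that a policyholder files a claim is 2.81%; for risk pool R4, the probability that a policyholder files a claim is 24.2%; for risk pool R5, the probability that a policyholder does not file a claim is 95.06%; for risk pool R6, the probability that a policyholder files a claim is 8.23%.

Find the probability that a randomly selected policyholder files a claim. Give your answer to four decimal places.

P(C) ≈ 0.0950

P(C|R2) = 1 − 0.849 = 0.151.
P(C|R5) = 1 − 0.9506 = 0.0494.
P(C) = P(C|R1)·P(R1) + P(C|R2)·P(R2) + P(C|R3)·P(R3) + P(C|R4)·P(R4) + P(C|R5)·P(R5) + P(C|R6)·P(R6)
      = 0.2395·0.07 + 0.151·0.25 + 0.0281·0.28 + 0.242·0.06 + 0.0494·0.3 + 0.0823·0.04
      = 0.016765 + 0.03775 + 0.007868 + 0.01452 + 0.01482 + 0.003292 = 0.095015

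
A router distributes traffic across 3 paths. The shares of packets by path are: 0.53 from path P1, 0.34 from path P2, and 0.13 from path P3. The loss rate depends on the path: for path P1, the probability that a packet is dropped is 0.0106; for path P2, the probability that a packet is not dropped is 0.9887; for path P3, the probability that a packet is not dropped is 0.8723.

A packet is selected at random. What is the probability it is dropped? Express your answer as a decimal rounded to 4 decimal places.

0.0261

P(L|P2) = 1 − 0.9887 = 0.0113.
P(L|P3) = 1 − 0.8723 = 0.1277.
P(L) = P(L|P1)·P(P1) + P(L|P2)·P(P2) + P(L|P3)·P(P3)
      = 0.0106·0.53 + 0.0113·0.34 + 0.1277·0.13
      = 0.005618 + 0.003842 + 0.016601 = 0.026061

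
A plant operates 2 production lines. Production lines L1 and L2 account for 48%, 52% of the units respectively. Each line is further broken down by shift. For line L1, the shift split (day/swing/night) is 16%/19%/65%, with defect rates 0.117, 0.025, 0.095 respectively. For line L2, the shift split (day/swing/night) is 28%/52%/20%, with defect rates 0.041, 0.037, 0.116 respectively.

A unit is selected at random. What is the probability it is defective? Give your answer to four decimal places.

P(D|L1) = 0.16·0.117 + 0.19·0.025 + 0.65·0.095 = 0.01872 + 0.00475 + 0.06175 = 0.08522
P(D|L2) = 0.28·0.041 + 0.52·0.037 + 0.2·0.116 = 0.01148 + 0.01924 + 0.0232 = 0.05392
By total probability over the outer partition,
P(D) = 0.48·0.08522 + 0.52·0.05392
      = 0.0409056 + 0.0280384 = 0.068944

0.0689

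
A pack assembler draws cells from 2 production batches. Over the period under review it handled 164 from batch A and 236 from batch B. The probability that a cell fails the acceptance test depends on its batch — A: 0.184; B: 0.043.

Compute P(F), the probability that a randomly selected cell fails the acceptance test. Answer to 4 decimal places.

P(F) ≈ 0.1008

Total: 164 + 236 = 400.
P(A) = 164/400 = 0.41. P(B) = 236/400 = 0.59.
P(F) = P(F|A)·P(A) + P(F|B)·P(B)
      = 0.184·0.41 + 0.043·0.59
      = 0.07544 + 0.02537 = 0.10081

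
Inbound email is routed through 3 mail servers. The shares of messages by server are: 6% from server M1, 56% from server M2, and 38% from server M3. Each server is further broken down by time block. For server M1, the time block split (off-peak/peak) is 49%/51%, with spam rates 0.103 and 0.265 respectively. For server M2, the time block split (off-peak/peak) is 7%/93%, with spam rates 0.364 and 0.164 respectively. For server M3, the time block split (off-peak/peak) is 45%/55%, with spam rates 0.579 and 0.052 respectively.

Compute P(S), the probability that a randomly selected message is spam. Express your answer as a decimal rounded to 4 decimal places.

0.2207

P(S|M1) = 0.49·0.103 + 0.51·0.265 = 0.05047 + 0.13515 = 0.18562
P(S|M2) = 0.07·0.364 + 0.93·0.164 = 0.02548 + 0.15252 = 0.178
P(S|M3) = 0.45·0.579 + 0.55·0.052 = 0.26055 + 0.0286 = 0.28915
By total probability over the outer partition,
P(S) = 0.06·0.18562 + 0.56·0.178 + 0.38·0.28915
      = 0.0111372 + 0.09968 + 0.109877 = 0.2206942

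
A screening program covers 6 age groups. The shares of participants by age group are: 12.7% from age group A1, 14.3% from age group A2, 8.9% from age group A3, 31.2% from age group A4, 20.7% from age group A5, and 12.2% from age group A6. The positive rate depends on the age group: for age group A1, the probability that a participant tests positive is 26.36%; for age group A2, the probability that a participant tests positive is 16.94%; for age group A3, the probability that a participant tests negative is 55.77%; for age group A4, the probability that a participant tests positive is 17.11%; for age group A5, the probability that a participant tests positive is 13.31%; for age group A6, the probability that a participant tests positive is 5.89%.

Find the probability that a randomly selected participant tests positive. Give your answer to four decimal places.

P(T) ≈ 0.1852

P(T|A3) = 1 − 0.5577 = 0.4423.
P(T) = P(T|A1)·P(A1) + P(T|A2)·P(A2) + P(T|A3)·P(A3) + P(T|A4)·P(A4) + P(T|A5)·P(A5) + P(T|A6)·P(A6)
      = 0.2636·0.127 + 0.1694·0.143 + 0.4423·0.089 + 0.1711·0.312 + 0.1331·0.207 + 0.0589·0.122
      = 0.0334772 + 0.0242242 + 0.0393647 + 0.0533832 + 0.0275517 + 0.0071858 = 0.1851868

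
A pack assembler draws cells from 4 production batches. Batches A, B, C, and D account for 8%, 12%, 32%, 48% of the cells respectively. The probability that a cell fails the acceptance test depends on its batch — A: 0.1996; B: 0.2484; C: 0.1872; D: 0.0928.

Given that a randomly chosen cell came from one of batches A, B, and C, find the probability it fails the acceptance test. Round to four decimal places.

P(F|S) ≈ 0.2032

Let S = {A, B, C}.
P(S) = 0.08 + 0.12 + 0.32 = 0.52.
P(F ∩ S) = 0.1996·0.08 + 0.2484·0.12 + 0.1872·0.32 = 0.015968 + 0.029808 + 0.059904 = 0.10568.
P(F | S) = 0.10568 / 0.52 = 0.203231…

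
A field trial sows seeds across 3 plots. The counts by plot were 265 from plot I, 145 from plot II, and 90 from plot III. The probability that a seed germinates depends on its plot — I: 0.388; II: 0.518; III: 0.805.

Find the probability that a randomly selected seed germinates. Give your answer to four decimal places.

Total: 265 + 145 + 90 = 500.
P(I) = 265/500 = 0.53. P(II) = 145/500 = 0.29. P(III) = 90/500 = 0.18.
By the law of total probability,
P(G) = P(G|I)·P(I) + P(G|II)·P(II) + P(G|III)·P(III)
      = 0.388·0.53 + 0.518·0.29 + 0.805·0.18
      = 0.20564 + 0.15022 + 0.1449 = 0.50076

0.5008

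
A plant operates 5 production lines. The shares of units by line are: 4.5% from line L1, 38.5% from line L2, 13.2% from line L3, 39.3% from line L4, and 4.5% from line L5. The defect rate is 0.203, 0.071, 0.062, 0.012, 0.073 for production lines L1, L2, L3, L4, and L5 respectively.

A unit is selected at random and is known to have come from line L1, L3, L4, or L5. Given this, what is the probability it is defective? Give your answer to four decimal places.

Let S = {L1, L3, L4, L5}.
P(S) = 0.045 + 0.132 + 0.393 + 0.045 = 0.615.
P(D ∩ S) = 0.203·0.045 + 0.062·0.132 + 0.012·0.393 + 0.073·0.045 = 0.009135 + 0.008184 + 0.004716 + 0.003285 = 0.02532.
P(D | S) = 0.02532 / 0.615 = 0.041171…

P(D|S) ≈ 0.0412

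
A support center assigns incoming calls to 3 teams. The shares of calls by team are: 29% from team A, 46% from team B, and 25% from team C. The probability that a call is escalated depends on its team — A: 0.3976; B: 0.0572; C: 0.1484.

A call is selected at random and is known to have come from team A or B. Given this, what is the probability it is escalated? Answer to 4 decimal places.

0.1888

Let S = {A, B}.
P(S) = 0.29 + 0.46 = 0.75.
P(E ∩ S) = 0.3976·0.29 + 0.0572·0.46 = 0.115304 + 0.026312 = 0.141616.
P(E | S) = 0.141616 / 0.75 = 0.188821…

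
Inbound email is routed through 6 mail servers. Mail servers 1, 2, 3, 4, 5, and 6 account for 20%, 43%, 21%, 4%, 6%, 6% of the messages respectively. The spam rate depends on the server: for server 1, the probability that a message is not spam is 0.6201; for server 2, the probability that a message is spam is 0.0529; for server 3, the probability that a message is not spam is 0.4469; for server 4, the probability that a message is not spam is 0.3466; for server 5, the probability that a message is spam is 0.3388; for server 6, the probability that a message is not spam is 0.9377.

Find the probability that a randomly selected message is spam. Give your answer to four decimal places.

P(S|1) = 1 − 0.6201 = 0.3799.
P(S|3) = 1 − 0.4469 = 0.5531.
P(S|4) = 1 − 0.3466 = 0.6534.
P(S|6) = 1 − 0.9377 = 0.0623.
By the law of total probability,
P(S) = P(S|1)·P(1) + P(S|2)·P(2) + P(S|3)·P(3) + P(S|4)·P(4) + P(S|5)·P(5) + P(S|6)·P(6)
      = 0.3799·0.2 + 0.0529·0.43 + 0.5531·0.21 + 0.6534·0.04 + 0.3388·0.06 + 0.0623·0.06
      = 0.07598 + 0.022747 + 0.116151 + 0.026136 + 0.020328 + 0.003738 = 0.26508

0.2651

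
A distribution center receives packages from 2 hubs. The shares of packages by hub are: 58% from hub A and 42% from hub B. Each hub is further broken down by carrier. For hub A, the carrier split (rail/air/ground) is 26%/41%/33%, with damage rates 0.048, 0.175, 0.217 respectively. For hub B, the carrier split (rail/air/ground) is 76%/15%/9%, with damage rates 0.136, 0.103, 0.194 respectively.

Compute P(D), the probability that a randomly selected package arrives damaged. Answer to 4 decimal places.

P(D|A) = 0.26·0.048 + 0.41·0.175 + 0.33·0.217 = 0.01248 + 0.07175 + 0.07161 = 0.15584
P(D|B) = 0.76·0.136 + 0.15·0.103 + 0.09·0.194 = 0.10336 + 0.01545 + 0.01746 = 0.13627
By total probability over the outer partition,
P(D) = 0.58·0.15584 + 0.42·0.13627
      = 0.0903872 + 0.0572334 = 0.1476206

0.1476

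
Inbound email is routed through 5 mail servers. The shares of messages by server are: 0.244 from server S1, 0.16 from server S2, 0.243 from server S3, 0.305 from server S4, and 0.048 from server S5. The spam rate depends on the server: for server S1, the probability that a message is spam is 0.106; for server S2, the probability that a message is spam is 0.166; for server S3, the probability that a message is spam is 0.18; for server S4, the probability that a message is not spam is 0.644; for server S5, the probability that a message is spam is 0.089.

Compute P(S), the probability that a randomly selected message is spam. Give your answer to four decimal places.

P(S) ≈ 0.2090

P(S|S4) = 1 − 0.644 = 0.356.
P(S) = P(S|S1)·P(S1) + P(S|S2)·P(S2) + P(S|S3)·P(S3) + P(S|S4)·P(S4) + P(S|S5)·P(S5)
      = 0.106·0.244 + 0.166·0.16 + 0.18·0.243 + 0.356·0.305 + 0.089·0.048
      = 0.025864 + 0.02656 + 0.04374 + 0.10858 + 0.004272 = 0.209016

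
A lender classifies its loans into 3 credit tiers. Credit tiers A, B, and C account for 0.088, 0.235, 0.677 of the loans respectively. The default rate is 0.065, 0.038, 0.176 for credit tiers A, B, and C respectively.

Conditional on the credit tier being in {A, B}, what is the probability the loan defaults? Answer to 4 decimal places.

Let S = {A, B}.
P(S) = 0.088 + 0.235 = 0.323.
P(D ∩ S) = 0.065·0.088 + 0.038·0.235 = 0.00572 + 0.00893 = 0.01465.
P(D | S) = 0.01465 / 0.323 = 0.045356…

0.0454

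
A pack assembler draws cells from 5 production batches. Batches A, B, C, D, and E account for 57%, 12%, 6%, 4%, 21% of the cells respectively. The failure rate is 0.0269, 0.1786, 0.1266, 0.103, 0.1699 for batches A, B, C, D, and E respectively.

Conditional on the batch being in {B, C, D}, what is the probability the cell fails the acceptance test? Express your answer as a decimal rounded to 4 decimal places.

P(F|S) ≈ 0.1507

Let S = {B, C, D}.
P(S) = 0.12 + 0.06 + 0.04 = 0.22.
P(F ∩ S) = 0.1786·0.12 + 0.1266·0.06 + 0.103·0.04 = 0.021432 + 0.007596 + 0.00412 = 0.033148.
P(F | S) = 0.033148 / 0.22 = 0.150673…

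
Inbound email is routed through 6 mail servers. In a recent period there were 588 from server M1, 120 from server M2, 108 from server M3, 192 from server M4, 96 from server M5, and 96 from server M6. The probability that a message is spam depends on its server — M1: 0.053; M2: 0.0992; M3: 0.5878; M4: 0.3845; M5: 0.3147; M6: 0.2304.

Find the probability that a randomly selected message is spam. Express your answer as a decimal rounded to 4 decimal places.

P(S) ≈ 0.1939

Total: 588 + 120 + 108 + 192 + 96 + 96 = 1200.
P(M1) = 588/1200 = 0.49. P(M2) = 120/1200 = 0.1. P(M3) = 108/1200 = 0.09. P(M4) = 192/1200 = 0.16. P(M5) = 96/1200 = 0.08. P(M6) = 96/1200 = 0.08.
P(S) = P(S|M1)·P(M1) + P(S|M2)·P(M2) + P(S|M3)·P(M3) + P(S|M4)·P(M4) + P(S|M5)·P(M5) + P(S|M6)·P(M6)
      = 0.053·0.49 + 0.0992·0.1 + 0.5878·0.09 + 0.3845·0.16 + 0.3147·0.08 + 0.2304·0.08
      = 0.02597 + 0.00992 + 0.052902 + 0.06152 + 0.025176 + 0.018432 = 0.19392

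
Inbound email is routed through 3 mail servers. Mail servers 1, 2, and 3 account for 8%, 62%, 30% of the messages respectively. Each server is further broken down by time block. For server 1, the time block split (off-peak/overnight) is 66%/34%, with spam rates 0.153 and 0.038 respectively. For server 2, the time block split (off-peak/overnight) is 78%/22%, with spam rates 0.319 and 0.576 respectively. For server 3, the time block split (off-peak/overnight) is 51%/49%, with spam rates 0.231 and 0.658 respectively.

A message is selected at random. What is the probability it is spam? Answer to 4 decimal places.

P(S) ≈ 0.3740

P(S|1) = 0.66·0.153 + 0.34·0.038 = 0.10098 + 0.01292 = 0.1139
P(S|2) = 0.78·0.319 + 0.22·0.576 = 0.24882 + 0.12672 = 0.37554
P(S|3) = 0.51·0.231 + 0.49·0.658 = 0.11781 + 0.32242 = 0.44023
Then overall,
P(S) = 0.08·0.1139 + 0.62·0.37554 + 0.3·0.44023
      = 0.009112 + 0.2328348 + 0.132069 = 0.3740158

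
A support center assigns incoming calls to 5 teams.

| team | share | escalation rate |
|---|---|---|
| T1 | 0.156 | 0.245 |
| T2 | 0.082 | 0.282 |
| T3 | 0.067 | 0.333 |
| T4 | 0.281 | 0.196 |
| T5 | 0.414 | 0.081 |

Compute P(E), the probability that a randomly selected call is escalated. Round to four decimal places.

P(E) = P(E|T1)·P(T1) + P(E|T2)·P(T2) + P(E|T3)·P(T3) + P(E|T4)·P(T4) + P(E|T5)·P(T5)
      = 0.245·0.156 + 0.282·0.082 + 0.333·0.067 + 0.196·0.281 + 0.081·0.414
      = 0.03822 + 0.023124 + 0.022311 + 0.055076 + 0.033534 = 0.172265

0.1723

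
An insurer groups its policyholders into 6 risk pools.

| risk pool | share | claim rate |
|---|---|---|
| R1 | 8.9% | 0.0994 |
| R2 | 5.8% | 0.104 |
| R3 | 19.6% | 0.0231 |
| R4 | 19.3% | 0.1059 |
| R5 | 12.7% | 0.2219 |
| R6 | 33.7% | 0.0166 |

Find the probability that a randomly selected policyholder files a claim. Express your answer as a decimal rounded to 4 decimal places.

0.0736

Summing over the partition,
P(C) = P(C|R1)·P(R1) + P(C|R2)·P(R2) + P(C|R3)·P(R3) + P(C|R4)·P(R4) + P(C|R5)·P(R5) + P(C|R6)·P(R6)
      = 0.0994·0.089 + 0.104·0.058 + 0.0231·0.196 + 0.1059·0.193 + 0.2219·0.127 + 0.0166·0.337
      = 0.0088466 + 0.006032 + 0.0045276 + 0.0204387 + 0.0281813 + 0.0055942 = 0.0736204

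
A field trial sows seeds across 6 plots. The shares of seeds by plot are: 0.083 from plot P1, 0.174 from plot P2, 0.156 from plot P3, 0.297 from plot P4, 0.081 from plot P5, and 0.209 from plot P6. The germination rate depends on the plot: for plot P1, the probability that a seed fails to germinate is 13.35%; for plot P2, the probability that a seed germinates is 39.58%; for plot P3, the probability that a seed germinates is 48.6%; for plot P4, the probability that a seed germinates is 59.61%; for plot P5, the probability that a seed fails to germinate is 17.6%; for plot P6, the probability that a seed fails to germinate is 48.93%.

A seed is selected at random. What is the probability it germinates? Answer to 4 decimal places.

P(G) ≈ 0.5671

P(G|P1) = 1 − 0.1335 = 0.8665.
P(G|P5) = 1 − 0.176 = 0.824.
P(G|P6) = 1 − 0.4893 = 0.5107.
Summing over the partition,
P(G) = P(G|P1)·P(P1) + P(G|P2)·P(P2) + P(G|P3)·P(P3) + P(G|P4)·P(P4) + P(G|P5)·P(P5) + P(G|P6)·P(P6)
      = 0.8665·0.083 + 0.3958·0.174 + 0.486·0.156 + 0.5961·0.297 + 0.824·0.081 + 0.5107·0.209
      = 0.0719195 + 0.0688692 + 0.075816 + 0.1770417 + 0.066744 + 0.1067363 = 0.5671267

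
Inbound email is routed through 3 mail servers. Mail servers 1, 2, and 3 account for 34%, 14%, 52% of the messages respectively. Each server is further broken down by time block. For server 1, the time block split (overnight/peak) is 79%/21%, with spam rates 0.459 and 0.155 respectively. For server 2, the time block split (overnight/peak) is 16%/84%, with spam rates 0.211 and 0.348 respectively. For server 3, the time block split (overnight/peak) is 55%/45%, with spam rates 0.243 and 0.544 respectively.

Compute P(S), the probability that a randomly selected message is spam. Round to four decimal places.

P(S) ≈ 0.3768

P(S|1) = 0.79·0.459 + 0.21·0.155 = 0.36261 + 0.03255 = 0.39516
P(S|2) = 0.16·0.211 + 0.84·0.348 = 0.03376 + 0.29232 = 0.32608
P(S|3) = 0.55·0.243 + 0.45·0.544 = 0.13365 + 0.2448 = 0.37845
Then overall,
P(S) = 0.34·0.39516 + 0.14·0.32608 + 0.52·0.37845
      = 0.1343544 + 0.0456512 + 0.196794 = 0.3767996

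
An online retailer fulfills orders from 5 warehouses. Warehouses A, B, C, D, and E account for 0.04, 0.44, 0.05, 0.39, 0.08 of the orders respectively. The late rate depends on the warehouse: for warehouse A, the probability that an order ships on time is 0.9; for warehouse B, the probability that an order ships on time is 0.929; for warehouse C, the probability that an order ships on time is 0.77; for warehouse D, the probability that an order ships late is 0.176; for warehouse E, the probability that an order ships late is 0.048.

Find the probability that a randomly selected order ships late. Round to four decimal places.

0.1192

P(L|A) = 1 − 0.9 = 0.1.
P(L|B) = 1 − 0.929 = 0.071.
P(L|C) = 1 − 0.77 = 0.23.
Using total probability over the partition,
P(L) = P(L|A)·P(A) + P(L|B)·P(B) + P(L|C)·P(C) + P(L|D)·P(D) + P(L|E)·P(E)
      = 0.1·0.04 + 0.071·0.44 + 0.23·0.05 + 0.176·0.39 + 0.048·0.08
      = 0.004 + 0.03124 + 0.0115 + 0.06864 + 0.00384 = 0.11922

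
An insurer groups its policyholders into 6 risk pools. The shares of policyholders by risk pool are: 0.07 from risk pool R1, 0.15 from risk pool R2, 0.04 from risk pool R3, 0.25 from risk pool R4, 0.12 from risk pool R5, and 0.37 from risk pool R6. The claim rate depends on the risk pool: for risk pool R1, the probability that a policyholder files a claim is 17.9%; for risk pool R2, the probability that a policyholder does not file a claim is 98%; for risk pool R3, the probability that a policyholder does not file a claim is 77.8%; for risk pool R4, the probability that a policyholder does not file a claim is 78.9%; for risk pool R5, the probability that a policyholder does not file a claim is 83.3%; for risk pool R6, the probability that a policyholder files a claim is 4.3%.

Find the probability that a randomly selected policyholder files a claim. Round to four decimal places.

P(C) ≈ 0.1131

P(C|R2) = 1 − 0.98 = 0.02.
P(C|R3) = 1 − 0.778 = 0.222.
P(C|R4) = 1 − 0.789 = 0.211.
P(C|R5) = 1 − 0.833 = 0.167.
Using total probability over the partition,
P(C) = P(C|R1)·P(R1) + P(C|R2)·P(R2) + P(C|R3)·P(R3) + P(C|R4)·P(R4) + P(C|R5)·P(R5) + P(C|R6)·P(R6)
      = 0.179·0.07 + 0.02·0.15 + 0.222·0.04 + 0.211·0.25 + 0.167·0.12 + 0.043·0.37
      = 0.01253 + 0.003 + 0.00888 + 0.05275 + 0.02004 + 0.01591 = 0.11311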